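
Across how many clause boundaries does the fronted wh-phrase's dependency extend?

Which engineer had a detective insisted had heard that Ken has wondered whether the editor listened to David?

1

"which engineer" is extracted from the subject of "heard".
Boundaries crossed, outermost first: [Ø] — 1 in total.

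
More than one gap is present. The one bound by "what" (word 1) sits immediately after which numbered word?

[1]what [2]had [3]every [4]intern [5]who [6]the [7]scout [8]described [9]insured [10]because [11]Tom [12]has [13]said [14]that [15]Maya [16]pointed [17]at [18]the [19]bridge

9

The displaced element is "what" (word 1).
It functions as the direct object of "insured", so the gap sits immediately after word 9 ("insured").
Base order: Every intern who the scout described had insured what because Tom has said that Maya pointed at the bridge.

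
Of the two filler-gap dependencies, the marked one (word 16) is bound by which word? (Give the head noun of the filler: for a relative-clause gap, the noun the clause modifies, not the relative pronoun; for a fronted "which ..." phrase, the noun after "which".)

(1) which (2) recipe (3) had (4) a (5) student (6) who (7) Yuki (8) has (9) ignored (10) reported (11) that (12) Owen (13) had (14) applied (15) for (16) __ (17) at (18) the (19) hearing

2

The marked gap is the object of the preposition "for" of "applied".
Its filler is the fronted wh-phrase "which recipe", at word 2.
(The other dependency links word 5 to a gap after word 9.)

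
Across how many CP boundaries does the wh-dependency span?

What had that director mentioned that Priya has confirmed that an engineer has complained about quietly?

2

"what" is extracted from the PP object of "complained".
Boundaries crossed, outermost first: [that], [that] — 2 in total.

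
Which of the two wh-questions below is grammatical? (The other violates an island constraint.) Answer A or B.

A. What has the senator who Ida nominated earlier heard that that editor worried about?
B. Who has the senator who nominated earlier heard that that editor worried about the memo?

A

In B, the wh-phrase is extracted from inside a complex-NP island (relative clause) (introduced by "who"), which blocks movement.
In A, the extraction path crosses only that-complement boundaries, which are transparent.
So A is grammatical.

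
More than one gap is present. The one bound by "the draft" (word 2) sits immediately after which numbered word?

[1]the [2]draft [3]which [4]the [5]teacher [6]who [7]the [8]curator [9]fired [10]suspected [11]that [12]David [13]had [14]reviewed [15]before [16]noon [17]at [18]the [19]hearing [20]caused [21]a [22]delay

The displaced element is "the draft" (word 2).
It is linked across 1 clause boundary (that).
It functions as the direct object of "reviewed", so the gap sits immediately after word 14 ("reviewed").
Base order: The teacher who the curator fired suspected that David had reviewed the draft before noon at the hearing.

14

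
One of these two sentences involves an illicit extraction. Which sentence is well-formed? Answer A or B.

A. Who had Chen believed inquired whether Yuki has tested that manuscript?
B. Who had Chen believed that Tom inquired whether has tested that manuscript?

A

In B, the wh-phrase is extracted from inside a wh-island (introduced by "whether"), which blocks movement.
In A, the extraction path crosses only that-complement boundaries, which are transparent.
So A is grammatical.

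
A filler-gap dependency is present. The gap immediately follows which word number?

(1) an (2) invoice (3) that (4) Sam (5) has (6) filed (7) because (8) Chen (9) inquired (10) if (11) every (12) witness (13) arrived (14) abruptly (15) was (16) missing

6

The displaced element is "an invoice" (word 2).
It functions as the direct object of "filed", so the gap sits immediately after word 6 ("filed").
Base order: Sam has filed an invoice because Chen inquired if every witness arrived abruptly.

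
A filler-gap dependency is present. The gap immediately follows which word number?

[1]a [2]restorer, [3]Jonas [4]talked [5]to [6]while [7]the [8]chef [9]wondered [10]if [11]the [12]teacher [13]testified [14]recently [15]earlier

5

The displaced element is "a restorer" (word 2).
It functions as the object of the preposition "to" of "talked", so the gap sits immediately after word 5 ("to").
Base order: Jonas talked to a restorer while the chef wondered if the teacher testified recently earlier.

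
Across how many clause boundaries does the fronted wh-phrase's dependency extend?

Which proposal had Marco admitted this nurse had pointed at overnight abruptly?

1

"which proposal" is extracted from the PP object of "pointed".
Boundaries crossed, outermost first: [Ø] — 1 in total.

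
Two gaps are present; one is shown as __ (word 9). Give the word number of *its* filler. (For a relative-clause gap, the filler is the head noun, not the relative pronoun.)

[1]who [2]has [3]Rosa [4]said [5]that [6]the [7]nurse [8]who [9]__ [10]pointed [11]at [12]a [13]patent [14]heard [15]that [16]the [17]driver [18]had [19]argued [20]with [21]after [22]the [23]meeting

The marked gap is inside the relative clause, the subject of "pointed".
Its filler is the head noun "nurse" (via "who"), at word 7.
(The other dependency links word 1 to a gap after word 20.)

7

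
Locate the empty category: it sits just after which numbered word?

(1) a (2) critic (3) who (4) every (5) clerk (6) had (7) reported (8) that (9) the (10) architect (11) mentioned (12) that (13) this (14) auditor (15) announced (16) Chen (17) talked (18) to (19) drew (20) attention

The displaced element is "a critic" (word 2).
It is linked across 3 clause boundaries (that → that → Ø).
It functions as the object of the preposition "to" of "talked", so the gap sits immediately after word 18 ("to").
Base order: Every clerk had reported that the architect mentioned that this auditor announced Chen talked to a critic.

18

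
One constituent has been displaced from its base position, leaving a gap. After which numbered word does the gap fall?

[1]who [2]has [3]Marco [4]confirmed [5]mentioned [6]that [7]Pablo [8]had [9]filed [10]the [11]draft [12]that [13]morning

The displaced element is "who" (word 1).
It is linked across 1 clause boundary (Ø).
It functions as the subject of "mentioned", so the gap sits immediately after word 4 ("confirmed").
Base order: Marco has confirmed that who mentioned that Pablo had filed the draft that morning.

4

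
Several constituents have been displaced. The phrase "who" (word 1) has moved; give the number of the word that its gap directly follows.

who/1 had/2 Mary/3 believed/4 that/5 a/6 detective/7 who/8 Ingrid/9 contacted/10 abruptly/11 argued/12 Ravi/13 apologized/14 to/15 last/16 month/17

15

The displaced element is "who" (word 1).
It is linked across 2 clause boundaries (that → Ø).
It functions as the object of the preposition "to" of "apologized", so the gap sits immediately after word 15 ("to").
Base order: Mary had believed that a detective who Ingrid contacted abruptly argued Ravi apologized to who last month.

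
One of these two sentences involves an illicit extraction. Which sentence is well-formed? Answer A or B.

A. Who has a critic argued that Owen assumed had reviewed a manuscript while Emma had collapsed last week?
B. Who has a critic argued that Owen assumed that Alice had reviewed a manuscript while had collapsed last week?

A

In B, the wh-phrase is extracted from inside an adjunct island (introduced by "while"), which blocks movement.
In A, the extraction path crosses only that-complement boundaries, which are transparent.
So A is grammatical.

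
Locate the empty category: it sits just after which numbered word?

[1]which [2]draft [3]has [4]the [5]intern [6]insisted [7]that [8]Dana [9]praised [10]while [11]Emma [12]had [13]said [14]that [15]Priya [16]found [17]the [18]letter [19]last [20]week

9

The displaced element is "which draft" (word 2).
It is linked across 1 clause boundary (that).
It functions as the direct object of "praised", so the gap sits immediately after word 9 ("praised").
Base order: The intern has insisted that Dana praised which draft while Emma had said that Priya found the letter last week.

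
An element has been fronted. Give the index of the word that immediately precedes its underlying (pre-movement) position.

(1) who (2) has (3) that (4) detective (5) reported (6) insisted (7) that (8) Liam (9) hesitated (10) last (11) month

The displaced element is "who" (word 1).
It is linked across 1 clause boundary (Ø).
It functions as the subject of "insisted", so the gap sits immediately after word 5 ("reported").
Base order: That detective has reported who insisted that Liam hesitated last month.

5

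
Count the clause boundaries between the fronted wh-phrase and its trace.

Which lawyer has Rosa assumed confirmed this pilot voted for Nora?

1

"which lawyer" is extracted from the subject of "confirmed".
Boundaries crossed, outermost first: [Ø] — 1 in total.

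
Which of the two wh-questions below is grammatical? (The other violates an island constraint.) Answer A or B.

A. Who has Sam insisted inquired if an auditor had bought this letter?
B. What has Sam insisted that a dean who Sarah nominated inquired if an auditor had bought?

A

In B, the wh-phrase is extracted from inside a wh-island (introduced by "if"), which blocks movement.
In A, the extraction path crosses only that-complement boundaries, which are transparent.
So A is grammatical.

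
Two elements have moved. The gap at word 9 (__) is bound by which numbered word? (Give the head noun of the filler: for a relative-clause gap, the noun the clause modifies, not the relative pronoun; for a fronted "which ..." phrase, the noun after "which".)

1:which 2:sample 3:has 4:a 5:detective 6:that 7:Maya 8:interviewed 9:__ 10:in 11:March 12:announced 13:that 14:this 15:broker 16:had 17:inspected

The marked gap is inside the relative clause, the direct object of "interviewed".
Its filler is the head noun "detective" (via "that"), at word 5.
(The other dependency links word 2 to a gap after word 17.)

5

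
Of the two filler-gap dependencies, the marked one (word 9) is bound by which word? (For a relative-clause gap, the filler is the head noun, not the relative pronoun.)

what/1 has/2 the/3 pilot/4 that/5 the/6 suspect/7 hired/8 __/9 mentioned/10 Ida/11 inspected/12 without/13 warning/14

4

The marked gap is inside the relative clause, the direct object of "hired".
Its filler is the head noun "pilot" (via "that"), at word 4.
(The other dependency links word 1 to a gap after word 12.)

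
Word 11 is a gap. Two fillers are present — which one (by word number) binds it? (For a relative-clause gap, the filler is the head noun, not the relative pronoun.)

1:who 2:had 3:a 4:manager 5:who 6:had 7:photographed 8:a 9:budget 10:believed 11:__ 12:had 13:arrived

1

The marked gap is the subject of "arrived".
Its filler is the fronted wh-phrase "who", at word 1.
(The other dependency links word 4 to a gap after word 5.)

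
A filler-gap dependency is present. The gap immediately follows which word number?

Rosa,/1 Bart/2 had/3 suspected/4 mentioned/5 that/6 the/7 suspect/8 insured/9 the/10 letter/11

The displaced element is "Rosa" (word 1).
It is linked across 1 clause boundary (Ø).
It functions as the subject of "mentioned", so the gap sits immediately after word 4 ("suspected").
Base order: Bart had suspected Rosa mentioned that the suspect insured the letter.

4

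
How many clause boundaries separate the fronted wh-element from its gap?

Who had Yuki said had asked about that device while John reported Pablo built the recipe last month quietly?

1

"who" is extracted from the subject of "asked".
Boundaries crossed, outermost first: [Ø] — 1 in total.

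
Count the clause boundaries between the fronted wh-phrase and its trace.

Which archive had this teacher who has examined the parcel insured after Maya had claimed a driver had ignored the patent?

"which archive" originates inside the matrix clause — no clause boundary is crossed.

0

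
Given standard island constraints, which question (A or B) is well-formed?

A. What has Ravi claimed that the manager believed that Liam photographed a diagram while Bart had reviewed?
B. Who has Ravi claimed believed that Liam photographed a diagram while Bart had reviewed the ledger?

B

In A, the wh-phrase is extracted from inside an adjunct island (introduced by "while"), which blocks movement.
In B, the extraction path crosses only that-complement boundaries, which are transparent.
So B is grammatical.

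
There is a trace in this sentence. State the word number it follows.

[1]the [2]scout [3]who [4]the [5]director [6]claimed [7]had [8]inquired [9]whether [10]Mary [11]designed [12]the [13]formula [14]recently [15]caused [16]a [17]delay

6

The displaced element is "the scout" (word 2).
It is linked across 1 clause boundary (Ø).
It functions as the subject of "inquired", so the gap sits immediately after word 6 ("claimed").
Base order: The director claimed that the scout had inquired whether Mary designed the formula recently.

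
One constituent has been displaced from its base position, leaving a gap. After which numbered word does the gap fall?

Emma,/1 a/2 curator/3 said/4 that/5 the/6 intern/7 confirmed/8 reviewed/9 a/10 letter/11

8

The displaced element is "Emma" (word 1).
It is linked across 2 clause boundaries (that → Ø).
It functions as the subject of "reviewed", so the gap sits immediately after word 8 ("confirmed").
Base order: A curator said that the intern confirmed that Emma reviewed a letter.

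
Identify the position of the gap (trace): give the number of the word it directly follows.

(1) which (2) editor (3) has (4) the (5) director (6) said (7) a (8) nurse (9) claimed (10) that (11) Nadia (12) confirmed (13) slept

12

The displaced element is "which editor" (word 2).
It is linked across 3 clause boundaries (Ø → that → Ø).
It functions as the subject of "slept", so the gap sits immediately after word 12 ("confirmed").
Base order: The director has said a nurse claimed that Nadia confirmed that which editor slept.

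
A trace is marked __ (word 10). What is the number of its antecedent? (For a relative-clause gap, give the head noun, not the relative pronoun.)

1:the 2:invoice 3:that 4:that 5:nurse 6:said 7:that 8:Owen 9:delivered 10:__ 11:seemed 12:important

2

The gap at 10 is the object of "delivered", inside a relative clause.
The relative pronoun is "that" (word 3); it is bound by the head noun immediately before it.
Its filler is the head noun "invoice", at word 2.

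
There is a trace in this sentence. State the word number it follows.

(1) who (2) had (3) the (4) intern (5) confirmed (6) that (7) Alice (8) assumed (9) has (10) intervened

8

The displaced element is "who" (word 1).
It is linked across 2 clause boundaries (that → Ø).
It functions as the subject of "intervened", so the gap sits immediately after word 8 ("assumed").
Base order: The intern had confirmed that Alice assumed that who has intervened.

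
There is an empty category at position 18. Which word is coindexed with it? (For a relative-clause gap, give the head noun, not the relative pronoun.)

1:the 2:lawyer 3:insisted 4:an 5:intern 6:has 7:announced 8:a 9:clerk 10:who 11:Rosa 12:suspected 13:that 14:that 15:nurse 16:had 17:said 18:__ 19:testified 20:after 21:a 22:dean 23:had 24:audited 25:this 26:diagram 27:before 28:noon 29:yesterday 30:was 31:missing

9

The gap at 18 is the subject of "testified", inside a relative clause.
The relative pronoun is "who" (word 10); it is bound by the head noun immediately before it.
Its filler is the head noun "clerk", at word 9.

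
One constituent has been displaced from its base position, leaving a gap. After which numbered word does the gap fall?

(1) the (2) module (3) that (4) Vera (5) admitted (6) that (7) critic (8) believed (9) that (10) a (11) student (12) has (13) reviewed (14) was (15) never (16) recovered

The displaced element is "the module" (word 2).
It is linked across 2 clause boundaries (Ø → that).
It functions as the direct object of "reviewed", so the gap sits immediately after word 13 ("reviewed").
Base order: Vera admitted that critic believed that a student has reviewed the module.

13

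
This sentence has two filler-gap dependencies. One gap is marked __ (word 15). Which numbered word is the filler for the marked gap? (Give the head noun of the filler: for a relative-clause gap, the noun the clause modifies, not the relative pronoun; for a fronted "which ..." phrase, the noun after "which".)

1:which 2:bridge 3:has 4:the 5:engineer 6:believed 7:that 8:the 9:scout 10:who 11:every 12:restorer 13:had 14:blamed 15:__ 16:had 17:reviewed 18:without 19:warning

9

The marked gap is inside the relative clause, the direct object of "blamed".
Its filler is the head noun "scout" (via "who"), at word 9.
(The other dependency links word 2 to a gap after word 17.)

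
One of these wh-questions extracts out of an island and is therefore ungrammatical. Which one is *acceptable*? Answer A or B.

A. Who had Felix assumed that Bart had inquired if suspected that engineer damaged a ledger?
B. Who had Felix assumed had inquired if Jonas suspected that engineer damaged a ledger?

In A, the wh-phrase is extracted from inside a wh-island (introduced by "if"), which blocks movement.
In B, the extraction path crosses only that-complement boundaries, which are transparent.
So B is grammatical.

B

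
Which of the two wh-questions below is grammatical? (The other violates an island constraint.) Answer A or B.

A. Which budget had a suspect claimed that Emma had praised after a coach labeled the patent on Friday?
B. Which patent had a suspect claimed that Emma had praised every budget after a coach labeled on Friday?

In B, the wh-phrase is extracted from inside an adjunct island (introduced by "after"), which blocks movement.
In A, the extraction path crosses only that-complement boundaries, which are transparent.
So A is grammatical.

A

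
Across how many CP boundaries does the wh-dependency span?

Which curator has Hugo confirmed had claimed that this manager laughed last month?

"which curator" is extracted from the subject of "claimed".
Boundaries crossed, outermost first: [Ø] — 1 in total.

1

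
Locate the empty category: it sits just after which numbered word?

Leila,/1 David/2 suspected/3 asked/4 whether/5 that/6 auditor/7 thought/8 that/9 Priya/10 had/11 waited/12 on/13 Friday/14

3

The displaced element is "Leila" (word 1).
It is linked across 1 clause boundary (Ø).
It functions as the subject of "asked", so the gap sits immediately after word 3 ("suspected").
Base order: David suspected that Leila asked whether that auditor thought that Priya had waited on Friday.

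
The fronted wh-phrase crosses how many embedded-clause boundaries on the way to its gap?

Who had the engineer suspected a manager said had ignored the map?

2

"who" is extracted from the subject of "ignored".
Boundaries crossed, outermost first: [Ø], [Ø] — 2 in total.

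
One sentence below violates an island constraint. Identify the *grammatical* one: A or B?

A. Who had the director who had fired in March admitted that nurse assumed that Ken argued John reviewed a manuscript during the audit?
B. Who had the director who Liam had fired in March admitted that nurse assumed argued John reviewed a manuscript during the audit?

In A, the wh-phrase is extracted from inside a complex-NP island (relative clause) (introduced by "who"), which blocks movement.
In B, the extraction path crosses only that-complement boundaries, which are transparent.
So B is grammatical.

B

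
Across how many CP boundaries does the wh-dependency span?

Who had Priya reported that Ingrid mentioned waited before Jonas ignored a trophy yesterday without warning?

2

"who" is extracted from the subject of "waited".
Boundaries crossed, outermost first: [that], [Ø] — 2 in total.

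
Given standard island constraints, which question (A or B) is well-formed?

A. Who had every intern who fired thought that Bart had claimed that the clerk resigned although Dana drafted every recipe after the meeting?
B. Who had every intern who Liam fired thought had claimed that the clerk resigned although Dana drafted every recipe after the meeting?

B

In A, the wh-phrase is extracted from inside a complex-NP island (relative clause) (introduced by "who"), which blocks movement.
In B, the extraction path crosses only that-complement boundaries, which are transparent.
So B is grammatical.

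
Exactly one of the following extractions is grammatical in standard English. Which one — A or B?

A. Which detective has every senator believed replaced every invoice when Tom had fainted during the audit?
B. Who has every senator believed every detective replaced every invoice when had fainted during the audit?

A

In B, the wh-phrase is extracted from inside an adjunct island (introduced by "when"), which blocks movement.
In A, the extraction path crosses only that-complement boundaries, which are transparent.
So A is grammatical.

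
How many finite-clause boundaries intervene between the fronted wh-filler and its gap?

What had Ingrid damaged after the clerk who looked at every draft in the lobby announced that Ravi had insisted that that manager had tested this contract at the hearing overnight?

"what" originates inside the matrix clause — no clause boundary is crossed.

0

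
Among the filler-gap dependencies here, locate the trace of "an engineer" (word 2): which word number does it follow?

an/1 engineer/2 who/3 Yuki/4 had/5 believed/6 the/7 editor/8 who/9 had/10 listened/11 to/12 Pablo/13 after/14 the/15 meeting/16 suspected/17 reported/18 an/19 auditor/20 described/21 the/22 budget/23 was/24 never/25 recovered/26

17

The displaced element is "an engineer" (word 2).
It is linked across 2 clause boundaries (Ø → Ø).
It functions as the subject of "reported", so the gap sits immediately after word 17 ("suspected").
Base order: Yuki had believed the editor who had listened to Pablo after the meeting suspected that an engineer reported an auditor described the budget.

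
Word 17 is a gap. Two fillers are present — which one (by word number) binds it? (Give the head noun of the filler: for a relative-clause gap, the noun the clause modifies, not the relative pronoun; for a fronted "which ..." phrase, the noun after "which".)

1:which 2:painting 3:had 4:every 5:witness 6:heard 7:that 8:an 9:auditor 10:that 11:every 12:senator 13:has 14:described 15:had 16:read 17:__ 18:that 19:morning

The marked gap is the direct object of "read".
Its filler is the fronted wh-phrase "which painting", at word 2.
(The other dependency links word 9 to a gap after word 14.)

2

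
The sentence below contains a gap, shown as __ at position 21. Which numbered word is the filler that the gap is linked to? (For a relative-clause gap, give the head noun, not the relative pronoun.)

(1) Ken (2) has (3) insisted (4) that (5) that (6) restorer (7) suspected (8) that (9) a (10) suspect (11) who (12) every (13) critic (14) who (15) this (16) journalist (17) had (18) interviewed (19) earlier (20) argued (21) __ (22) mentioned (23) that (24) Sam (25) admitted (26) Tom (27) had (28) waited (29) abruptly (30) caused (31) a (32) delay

The gap at 21 is the subject of "mentioned", inside a relative clause.
The relative pronoun is "who" (word 11); it is bound by the head noun immediately before it.
Its filler is the head noun "suspect", at word 10.

10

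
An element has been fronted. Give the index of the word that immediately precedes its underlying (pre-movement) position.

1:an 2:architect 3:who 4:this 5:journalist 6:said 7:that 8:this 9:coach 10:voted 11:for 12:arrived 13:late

11

The displaced element is "an architect" (word 2).
It is linked across 1 clause boundary (that).
It functions as the object of the preposition "for" of "voted", so the gap sits immediately after word 11 ("for").
Base order: This journalist said that this coach voted for an architect.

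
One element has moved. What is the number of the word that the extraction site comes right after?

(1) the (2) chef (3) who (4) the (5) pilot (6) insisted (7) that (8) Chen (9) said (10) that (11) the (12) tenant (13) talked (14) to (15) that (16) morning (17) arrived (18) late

The displaced element is "the chef" (word 2).
It is linked across 2 clause boundaries (that → that).
It functions as the object of the preposition "to" of "talked", so the gap sits immediately after word 14 ("to").
Base order: The pilot insisted that Chen said that the tenant talked to the chef that morning.

14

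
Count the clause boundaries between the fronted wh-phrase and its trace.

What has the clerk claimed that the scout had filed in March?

"what" is extracted from the object of "filed".
Boundaries crossed, outermost first: [that] — 1 in total.

1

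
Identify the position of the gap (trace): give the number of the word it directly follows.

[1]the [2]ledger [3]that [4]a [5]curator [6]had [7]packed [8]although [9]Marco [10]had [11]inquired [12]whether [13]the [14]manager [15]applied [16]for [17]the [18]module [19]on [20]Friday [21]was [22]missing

The displaced element is "the ledger" (word 2).
It functions as the direct object of "packed", so the gap sits immediately after word 7 ("packed").
Base order: A curator had packed the ledger although Marco had inquired whether the manager applied for the module on Friday.

7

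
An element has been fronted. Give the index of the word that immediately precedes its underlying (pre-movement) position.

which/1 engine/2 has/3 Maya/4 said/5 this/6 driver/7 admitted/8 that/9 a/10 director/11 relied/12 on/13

The displaced element is "which engine" (word 2).
It is linked across 2 clause boundaries (Ø → that).
It functions as the object of the preposition "on" of "relied", so the gap sits immediately after word 13 ("on").
Base order: Maya has said this driver admitted that a director relied on which engine.

13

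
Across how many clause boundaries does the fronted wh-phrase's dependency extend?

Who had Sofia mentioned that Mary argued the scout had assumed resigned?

"who" is extracted from the subject of "resigned".
Boundaries crossed, outermost first: [that], [Ø], [Ø] — 3 in total.

3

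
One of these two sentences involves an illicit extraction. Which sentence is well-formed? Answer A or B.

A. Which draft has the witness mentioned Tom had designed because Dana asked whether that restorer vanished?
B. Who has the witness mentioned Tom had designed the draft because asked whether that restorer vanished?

A

In B, the wh-phrase is extracted from inside an adjunct island (introduced by "because"), which blocks movement.
In A, the extraction path crosses only that-complement boundaries, which are transparent.
So A is grammatical.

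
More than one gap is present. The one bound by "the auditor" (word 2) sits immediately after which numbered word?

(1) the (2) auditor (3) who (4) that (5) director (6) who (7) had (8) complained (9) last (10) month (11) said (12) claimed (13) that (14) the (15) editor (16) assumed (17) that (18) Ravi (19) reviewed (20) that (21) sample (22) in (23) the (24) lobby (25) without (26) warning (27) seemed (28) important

The displaced element is "the auditor" (word 2).
It is linked across 1 clause boundary (Ø).
It functions as the subject of "claimed", so the gap sits immediately after word 11 ("said").
Base order: That director who had complained last month said that the auditor claimed that the editor assumed that Ravi reviewed that sample in the lobby without warning.

11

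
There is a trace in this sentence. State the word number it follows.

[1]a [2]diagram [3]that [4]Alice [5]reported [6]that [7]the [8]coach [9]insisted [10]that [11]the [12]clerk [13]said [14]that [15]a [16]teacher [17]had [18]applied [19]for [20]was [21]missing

The displaced element is "a diagram" (word 2).
It is linked across 3 clause boundaries (that → that → that).
It functions as the object of the preposition "for" of "applied", so the gap sits immediately after word 19 ("for").
Base order: Alice reported that the coach insisted that the clerk said that a teacher had applied for a diagram.

19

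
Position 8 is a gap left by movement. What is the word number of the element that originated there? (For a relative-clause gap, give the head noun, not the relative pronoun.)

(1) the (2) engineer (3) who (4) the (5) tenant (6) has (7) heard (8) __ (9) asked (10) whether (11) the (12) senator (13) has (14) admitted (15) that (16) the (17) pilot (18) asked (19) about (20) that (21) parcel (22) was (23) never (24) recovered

2

The gap at 8 is the subject of "asked", inside a relative clause.
The relative pronoun is "who" (word 3); it is bound by the head noun immediately before it.
Its filler is the head noun "engineer", at word 2.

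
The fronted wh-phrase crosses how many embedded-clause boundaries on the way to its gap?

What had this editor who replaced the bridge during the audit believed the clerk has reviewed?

1

"what" is extracted from the object of "reviewed".
Boundaries crossed, outermost first: [Ø] — 1 in total.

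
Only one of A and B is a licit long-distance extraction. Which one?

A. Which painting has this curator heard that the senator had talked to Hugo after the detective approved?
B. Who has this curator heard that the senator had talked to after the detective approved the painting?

In A, the wh-phrase is extracted from inside an adjunct island (introduced by "after"), which blocks movement.
In B, the extraction path crosses only that-complement boundaries, which are transparent.
So B is grammatical.

B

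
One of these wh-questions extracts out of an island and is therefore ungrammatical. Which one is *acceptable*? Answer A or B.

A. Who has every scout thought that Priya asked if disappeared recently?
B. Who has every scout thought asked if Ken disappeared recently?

In A, the wh-phrase is extracted from inside a wh-island (introduced by "if"), which blocks movement.
In B, the extraction path crosses only that-complement boundaries, which are transparent.
So B is grammatical.

B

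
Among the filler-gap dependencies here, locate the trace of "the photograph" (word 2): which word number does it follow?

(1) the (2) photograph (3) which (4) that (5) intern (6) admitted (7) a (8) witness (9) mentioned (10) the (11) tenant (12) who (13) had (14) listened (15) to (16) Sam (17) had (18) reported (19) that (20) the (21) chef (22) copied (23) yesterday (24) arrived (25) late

22

The displaced element is "the photograph" (word 2).
It is linked across 3 clause boundaries (Ø → Ø → that).
It functions as the direct object of "copied", so the gap sits immediately after word 22 ("copied").
Base order: That intern admitted a witness mentioned the tenant who had listened to Sam had reported that the chef copied the photograph yesterday.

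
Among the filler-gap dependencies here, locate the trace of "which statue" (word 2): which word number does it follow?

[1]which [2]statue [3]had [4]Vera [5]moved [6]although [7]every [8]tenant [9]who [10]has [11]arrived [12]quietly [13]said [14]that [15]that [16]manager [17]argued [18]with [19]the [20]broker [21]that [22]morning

The displaced element is "which statue" (word 2).
It functions as the direct object of "moved", so the gap sits immediately after word 5 ("moved").
Base order: Vera had moved which statue although every tenant who has arrived quietly said that that manager argued with the broker that morning.

5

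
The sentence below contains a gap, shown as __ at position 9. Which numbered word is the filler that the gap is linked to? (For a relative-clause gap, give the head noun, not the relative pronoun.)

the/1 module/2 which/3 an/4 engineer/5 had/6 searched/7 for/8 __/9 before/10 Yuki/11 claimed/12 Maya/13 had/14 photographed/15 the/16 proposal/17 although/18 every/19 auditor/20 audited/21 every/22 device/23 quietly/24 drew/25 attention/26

2

The gap at 9 is the prepositional object of "searched", inside a relative clause.
The relative pronoun is "which" (word 3); it is bound by the head noun immediately before it.
Its filler is the head noun "module", at word 2.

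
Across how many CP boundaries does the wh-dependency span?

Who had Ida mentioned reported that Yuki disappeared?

1

"who" is extracted from the subject of "reported".
Boundaries crossed, outermost first: [Ø] — 1 in total.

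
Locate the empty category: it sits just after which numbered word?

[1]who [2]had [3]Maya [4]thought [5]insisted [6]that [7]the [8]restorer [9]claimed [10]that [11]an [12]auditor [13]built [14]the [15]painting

The displaced element is "who" (word 1).
It is linked across 1 clause boundary (Ø).
It functions as the subject of "insisted", so the gap sits immediately after word 4 ("thought").
Base order: Maya had thought who insisted that the restorer claimed that an auditor built the painting.

4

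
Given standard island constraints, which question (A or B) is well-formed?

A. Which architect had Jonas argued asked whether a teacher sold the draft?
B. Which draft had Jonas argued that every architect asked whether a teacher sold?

In B, the wh-phrase is extracted from inside a wh-island (introduced by "whether"), which blocks movement.
In A, the extraction path crosses only that-complement boundaries, which are transparent.
So A is grammatical.

A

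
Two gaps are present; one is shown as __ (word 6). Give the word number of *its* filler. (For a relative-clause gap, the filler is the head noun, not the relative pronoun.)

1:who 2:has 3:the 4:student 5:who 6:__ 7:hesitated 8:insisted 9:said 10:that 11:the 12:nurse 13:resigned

4

The marked gap is inside the relative clause, the subject of "hesitated".
Its filler is the head noun "student" (via "who"), at word 4.
(The other dependency links word 1 to a gap after word 8.)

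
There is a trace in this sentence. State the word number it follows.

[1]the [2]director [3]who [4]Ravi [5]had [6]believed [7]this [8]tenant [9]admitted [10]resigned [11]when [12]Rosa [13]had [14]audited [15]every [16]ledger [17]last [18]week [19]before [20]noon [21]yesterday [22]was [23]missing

The displaced element is "the director" (word 2).
It is linked across 2 clause boundaries (Ø → Ø).
It functions as the subject of "resigned", so the gap sits immediately after word 9 ("admitted").
Base order: Ravi had believed this tenant admitted the director resigned when Rosa had audited every ledger last week before noon yesterday.

9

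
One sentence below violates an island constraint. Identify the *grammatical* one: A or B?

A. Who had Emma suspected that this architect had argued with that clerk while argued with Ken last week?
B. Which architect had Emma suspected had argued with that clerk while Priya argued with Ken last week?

In A, the wh-phrase is extracted from inside an adjunct island (introduced by "while"), which blocks movement.
In B, the extraction path crosses only that-complement boundaries, which are transparent.
So B is grammatical.

B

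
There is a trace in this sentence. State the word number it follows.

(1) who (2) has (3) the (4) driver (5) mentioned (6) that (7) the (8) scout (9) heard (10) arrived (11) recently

9

The displaced element is "who" (word 1).
It is linked across 2 clause boundaries (that → Ø).
It functions as the subject of "arrived", so the gap sits immediately after word 9 ("heard").
Base order: The driver has mentioned that the scout heard that who arrived recently.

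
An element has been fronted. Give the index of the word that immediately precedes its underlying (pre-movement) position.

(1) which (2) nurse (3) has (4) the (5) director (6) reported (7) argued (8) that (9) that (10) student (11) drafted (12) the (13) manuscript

The displaced element is "which nurse" (word 2).
It is linked across 1 clause boundary (Ø).
It functions as the subject of "argued", so the gap sits immediately after word 6 ("reported").
Base order: The director has reported that which nurse argued that that student drafted the manuscript.

6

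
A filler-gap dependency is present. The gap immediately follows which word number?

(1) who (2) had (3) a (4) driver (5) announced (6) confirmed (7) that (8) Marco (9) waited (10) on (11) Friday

The displaced element is "who" (word 1).
It is linked across 1 clause boundary (Ø).
It functions as the subject of "confirmed", so the gap sits immediately after word 5 ("announced").
Base order: A driver had announced that who confirmed that Marco waited on Friday.

5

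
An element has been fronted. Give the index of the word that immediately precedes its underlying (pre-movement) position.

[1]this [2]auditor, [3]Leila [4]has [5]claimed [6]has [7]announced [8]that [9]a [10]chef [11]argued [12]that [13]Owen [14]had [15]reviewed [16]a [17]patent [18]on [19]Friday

5

The displaced element is "this auditor" (word 2).
It is linked across 1 clause boundary (Ø).
It functions as the subject of "announced", so the gap sits immediately after word 5 ("claimed").
Base order: Leila has claimed that this auditor has announced that a chef argued that Owen had reviewed a patent on Friday.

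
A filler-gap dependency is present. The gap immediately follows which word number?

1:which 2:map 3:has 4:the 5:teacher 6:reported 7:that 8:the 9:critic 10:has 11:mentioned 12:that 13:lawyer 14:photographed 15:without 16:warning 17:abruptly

14

The displaced element is "which map" (word 2).
It is linked across 2 clause boundaries (that → Ø).
It functions as the direct object of "photographed", so the gap sits immediately after word 14 ("photographed").
Base order: The teacher has reported that the critic has mentioned that lawyer photographed which map without warning abruptly.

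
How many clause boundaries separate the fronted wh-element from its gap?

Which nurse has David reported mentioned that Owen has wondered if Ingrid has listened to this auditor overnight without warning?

1

"which nurse" is extracted from the subject of "mentioned".
Boundaries crossed, outermost first: [Ø] — 1 in total.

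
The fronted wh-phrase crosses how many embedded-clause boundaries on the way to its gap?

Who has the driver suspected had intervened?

"who" is extracted from the subject of "intervened".
Boundaries crossed, outermost first: [Ø] — 1 in total.

1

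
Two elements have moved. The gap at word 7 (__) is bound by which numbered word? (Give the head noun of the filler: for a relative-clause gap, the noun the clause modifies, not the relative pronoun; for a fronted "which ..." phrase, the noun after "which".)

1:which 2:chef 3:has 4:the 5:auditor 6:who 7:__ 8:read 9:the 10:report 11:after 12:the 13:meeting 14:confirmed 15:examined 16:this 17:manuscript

The marked gap is inside the relative clause, the subject of "read".
Its filler is the head noun "auditor" (via "who"), at word 5.
(The other dependency links word 2 to a gap after word 14.)

5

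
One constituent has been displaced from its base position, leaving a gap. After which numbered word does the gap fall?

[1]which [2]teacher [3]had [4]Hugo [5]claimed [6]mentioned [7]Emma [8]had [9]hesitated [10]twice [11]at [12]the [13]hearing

5

The displaced element is "which teacher" (word 2).
It is linked across 1 clause boundary (Ø).
It functions as the subject of "mentioned", so the gap sits immediately after word 5 ("claimed").
Base order: Hugo had claimed that which teacher mentioned Emma had hesitated twice at the hearing.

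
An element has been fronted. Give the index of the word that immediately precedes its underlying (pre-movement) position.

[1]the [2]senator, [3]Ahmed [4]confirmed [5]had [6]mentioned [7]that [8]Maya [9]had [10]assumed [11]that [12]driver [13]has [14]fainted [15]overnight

The displaced element is "the senator" (word 2).
It is linked across 1 clause boundary (Ø).
It functions as the subject of "mentioned", so the gap sits immediately after word 4 ("confirmed").
Base order: Ahmed confirmed that the senator had mentioned that Maya had assumed that driver has fainted overnight.

4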